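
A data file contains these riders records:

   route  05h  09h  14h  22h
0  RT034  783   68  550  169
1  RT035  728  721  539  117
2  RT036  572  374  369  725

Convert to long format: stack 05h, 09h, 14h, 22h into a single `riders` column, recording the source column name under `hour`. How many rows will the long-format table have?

3 route values × 4 melted columns = 12 rows.

12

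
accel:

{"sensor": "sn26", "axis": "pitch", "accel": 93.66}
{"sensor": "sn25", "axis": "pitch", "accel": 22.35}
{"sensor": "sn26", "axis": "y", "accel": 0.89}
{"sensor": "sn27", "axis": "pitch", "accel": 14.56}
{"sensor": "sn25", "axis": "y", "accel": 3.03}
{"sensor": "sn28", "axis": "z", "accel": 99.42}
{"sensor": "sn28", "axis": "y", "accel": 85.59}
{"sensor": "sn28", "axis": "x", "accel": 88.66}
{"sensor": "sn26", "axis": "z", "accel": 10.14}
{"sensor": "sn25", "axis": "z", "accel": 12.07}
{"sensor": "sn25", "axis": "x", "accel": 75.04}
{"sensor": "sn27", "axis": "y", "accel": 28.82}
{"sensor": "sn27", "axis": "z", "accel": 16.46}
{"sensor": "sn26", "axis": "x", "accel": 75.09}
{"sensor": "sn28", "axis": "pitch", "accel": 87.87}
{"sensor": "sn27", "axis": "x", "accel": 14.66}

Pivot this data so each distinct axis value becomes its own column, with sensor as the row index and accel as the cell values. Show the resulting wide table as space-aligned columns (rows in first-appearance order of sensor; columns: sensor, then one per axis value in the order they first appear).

sensor  pitch  y      z      x    
sn26    93.66  0.89   10.14  75.09
sn25    22.35  3.03   12.07  75.04
sn27    14.56  28.82  16.46  14.66
sn28    87.87  85.59  99.42  88.66

Columns: sensor plus the 4 distinct axis values (pitch, y, z, x).
For example, row sn26 column pitch takes accel=93.66 from the long row (sn26, pitch).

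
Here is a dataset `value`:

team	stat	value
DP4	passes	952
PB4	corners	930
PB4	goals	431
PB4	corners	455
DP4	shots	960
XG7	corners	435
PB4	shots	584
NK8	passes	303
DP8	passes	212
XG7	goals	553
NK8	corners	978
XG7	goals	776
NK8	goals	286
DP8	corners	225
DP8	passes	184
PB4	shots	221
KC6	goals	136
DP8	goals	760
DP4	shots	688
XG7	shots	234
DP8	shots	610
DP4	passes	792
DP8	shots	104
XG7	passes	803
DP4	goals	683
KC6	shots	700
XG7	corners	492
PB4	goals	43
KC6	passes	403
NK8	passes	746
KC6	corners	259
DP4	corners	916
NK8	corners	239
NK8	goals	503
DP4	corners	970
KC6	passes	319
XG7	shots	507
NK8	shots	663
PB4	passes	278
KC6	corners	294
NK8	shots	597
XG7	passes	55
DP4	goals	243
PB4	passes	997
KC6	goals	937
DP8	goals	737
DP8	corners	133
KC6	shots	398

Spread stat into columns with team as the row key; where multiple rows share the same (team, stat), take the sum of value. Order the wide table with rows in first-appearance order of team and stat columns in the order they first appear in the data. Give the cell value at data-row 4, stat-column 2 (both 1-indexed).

1217

With rows in first-appearance order of team, row 4 is team=NK8. stat columns in first-appearance order: passes, corners, goals, shots; column 2 is corners.
Long rows with team=NK8, stat=corners: 978 + 239 = 1217.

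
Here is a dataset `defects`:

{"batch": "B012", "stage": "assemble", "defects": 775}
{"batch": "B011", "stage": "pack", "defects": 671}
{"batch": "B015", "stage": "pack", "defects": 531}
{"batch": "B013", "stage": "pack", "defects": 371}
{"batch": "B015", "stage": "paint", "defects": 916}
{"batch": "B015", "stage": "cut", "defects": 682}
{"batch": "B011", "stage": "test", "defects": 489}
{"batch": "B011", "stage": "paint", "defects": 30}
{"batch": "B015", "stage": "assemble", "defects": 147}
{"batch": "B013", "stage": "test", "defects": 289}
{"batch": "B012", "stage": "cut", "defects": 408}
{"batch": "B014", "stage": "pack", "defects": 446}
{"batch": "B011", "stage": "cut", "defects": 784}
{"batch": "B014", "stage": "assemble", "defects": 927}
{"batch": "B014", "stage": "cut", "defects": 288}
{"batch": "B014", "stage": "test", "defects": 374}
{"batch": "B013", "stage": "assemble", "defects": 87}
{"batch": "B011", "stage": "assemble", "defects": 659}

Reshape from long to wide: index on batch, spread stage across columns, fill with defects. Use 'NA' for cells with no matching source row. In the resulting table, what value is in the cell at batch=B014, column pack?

The long row with batch=B014, stage=pack has defects=446.

446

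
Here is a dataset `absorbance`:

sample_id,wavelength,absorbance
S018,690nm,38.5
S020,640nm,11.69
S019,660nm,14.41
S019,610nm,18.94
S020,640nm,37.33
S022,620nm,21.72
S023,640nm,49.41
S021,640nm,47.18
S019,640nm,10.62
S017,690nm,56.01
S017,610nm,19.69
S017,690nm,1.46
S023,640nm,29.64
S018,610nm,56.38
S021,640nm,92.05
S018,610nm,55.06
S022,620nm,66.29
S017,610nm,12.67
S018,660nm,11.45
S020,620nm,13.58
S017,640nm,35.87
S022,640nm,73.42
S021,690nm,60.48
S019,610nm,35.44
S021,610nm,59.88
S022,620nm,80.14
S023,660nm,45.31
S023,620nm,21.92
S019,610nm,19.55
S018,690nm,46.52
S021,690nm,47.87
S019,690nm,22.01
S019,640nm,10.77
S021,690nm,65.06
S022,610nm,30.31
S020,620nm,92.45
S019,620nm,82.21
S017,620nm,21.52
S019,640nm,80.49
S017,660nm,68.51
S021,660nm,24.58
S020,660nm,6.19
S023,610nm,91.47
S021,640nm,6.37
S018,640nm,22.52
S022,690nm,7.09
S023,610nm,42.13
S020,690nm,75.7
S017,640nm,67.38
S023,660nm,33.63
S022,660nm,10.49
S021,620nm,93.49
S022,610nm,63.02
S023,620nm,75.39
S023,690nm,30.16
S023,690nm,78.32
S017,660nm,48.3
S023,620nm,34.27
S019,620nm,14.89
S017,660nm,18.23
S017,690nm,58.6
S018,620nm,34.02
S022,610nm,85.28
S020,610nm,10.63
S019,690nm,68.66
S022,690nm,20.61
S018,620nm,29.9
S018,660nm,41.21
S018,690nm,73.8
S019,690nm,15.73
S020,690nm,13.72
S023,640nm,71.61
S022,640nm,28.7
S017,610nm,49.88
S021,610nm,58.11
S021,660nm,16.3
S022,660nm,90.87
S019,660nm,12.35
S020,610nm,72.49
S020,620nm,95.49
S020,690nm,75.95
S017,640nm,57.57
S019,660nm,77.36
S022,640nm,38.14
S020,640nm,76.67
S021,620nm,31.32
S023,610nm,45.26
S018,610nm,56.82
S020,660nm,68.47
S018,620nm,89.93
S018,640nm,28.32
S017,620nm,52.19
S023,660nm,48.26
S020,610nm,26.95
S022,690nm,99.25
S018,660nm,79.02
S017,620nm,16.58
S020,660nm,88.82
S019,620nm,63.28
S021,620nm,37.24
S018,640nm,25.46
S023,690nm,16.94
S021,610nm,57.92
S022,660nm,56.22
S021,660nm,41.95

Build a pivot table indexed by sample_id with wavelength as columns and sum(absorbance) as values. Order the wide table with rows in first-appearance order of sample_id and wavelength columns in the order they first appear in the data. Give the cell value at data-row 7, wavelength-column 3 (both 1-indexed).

135.04

With rows in first-appearance order of sample_id, row 7 is sample_id=S017. wavelength columns in first-appearance order: 690nm, 640nm, 660nm, 610nm, 620nm; column 3 is 660nm.
Long rows with sample_id=S017, wavelength=660nm: 68.51 + 48.3 + 18.23 = 135.04.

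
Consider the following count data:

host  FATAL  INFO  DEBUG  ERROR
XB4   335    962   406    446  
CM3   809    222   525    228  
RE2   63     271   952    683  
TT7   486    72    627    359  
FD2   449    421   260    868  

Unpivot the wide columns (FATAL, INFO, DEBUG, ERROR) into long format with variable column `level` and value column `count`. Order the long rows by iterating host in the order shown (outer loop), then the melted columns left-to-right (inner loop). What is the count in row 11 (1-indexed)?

952

20 rows total (5 × 4). Row 11: index ⌊(11-1)/4⌋ = 2 into host → RE2; (11-1) mod 4 = 2 into the melted columns → DEBUG.
So row 11 is (RE2, DEBUG, 952); count = 952.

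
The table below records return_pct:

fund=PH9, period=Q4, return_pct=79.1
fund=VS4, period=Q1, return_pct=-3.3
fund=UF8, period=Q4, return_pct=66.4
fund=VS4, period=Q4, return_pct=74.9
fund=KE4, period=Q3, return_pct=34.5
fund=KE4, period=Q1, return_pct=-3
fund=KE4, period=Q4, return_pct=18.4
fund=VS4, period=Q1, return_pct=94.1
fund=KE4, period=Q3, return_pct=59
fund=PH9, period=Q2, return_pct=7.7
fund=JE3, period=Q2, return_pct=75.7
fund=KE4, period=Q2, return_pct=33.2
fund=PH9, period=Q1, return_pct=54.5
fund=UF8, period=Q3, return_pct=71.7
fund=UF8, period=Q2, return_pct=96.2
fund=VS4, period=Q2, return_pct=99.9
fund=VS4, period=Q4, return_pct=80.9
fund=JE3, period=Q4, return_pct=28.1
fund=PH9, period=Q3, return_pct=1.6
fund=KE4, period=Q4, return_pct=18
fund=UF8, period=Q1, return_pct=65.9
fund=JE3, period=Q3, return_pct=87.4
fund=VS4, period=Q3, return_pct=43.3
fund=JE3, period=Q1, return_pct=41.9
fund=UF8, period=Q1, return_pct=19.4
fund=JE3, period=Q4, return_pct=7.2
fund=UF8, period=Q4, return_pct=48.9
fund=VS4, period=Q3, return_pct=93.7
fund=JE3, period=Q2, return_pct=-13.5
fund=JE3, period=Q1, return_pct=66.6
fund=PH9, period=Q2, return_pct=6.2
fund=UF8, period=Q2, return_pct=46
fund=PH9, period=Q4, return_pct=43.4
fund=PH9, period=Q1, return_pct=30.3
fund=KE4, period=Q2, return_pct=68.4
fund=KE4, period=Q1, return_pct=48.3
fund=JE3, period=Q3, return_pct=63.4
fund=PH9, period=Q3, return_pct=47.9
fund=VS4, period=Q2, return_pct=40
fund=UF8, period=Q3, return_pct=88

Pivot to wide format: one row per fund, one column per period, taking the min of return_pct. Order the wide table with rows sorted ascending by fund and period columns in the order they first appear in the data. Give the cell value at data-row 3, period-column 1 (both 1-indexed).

43.4

With rows sorted ascending by fund, row 3 is fund=PH9. period columns in first-appearance order: Q4, Q1, Q3, Q2; column 1 is Q4.
Long rows with fund=PH9, period=Q4: min(79.1, 43.4) = 43.4.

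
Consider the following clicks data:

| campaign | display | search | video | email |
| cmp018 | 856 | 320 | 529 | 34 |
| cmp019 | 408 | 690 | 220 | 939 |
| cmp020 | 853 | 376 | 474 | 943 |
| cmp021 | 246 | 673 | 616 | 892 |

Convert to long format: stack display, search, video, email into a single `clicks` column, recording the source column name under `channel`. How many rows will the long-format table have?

4 campaign values × 4 melted columns = 16 rows.

16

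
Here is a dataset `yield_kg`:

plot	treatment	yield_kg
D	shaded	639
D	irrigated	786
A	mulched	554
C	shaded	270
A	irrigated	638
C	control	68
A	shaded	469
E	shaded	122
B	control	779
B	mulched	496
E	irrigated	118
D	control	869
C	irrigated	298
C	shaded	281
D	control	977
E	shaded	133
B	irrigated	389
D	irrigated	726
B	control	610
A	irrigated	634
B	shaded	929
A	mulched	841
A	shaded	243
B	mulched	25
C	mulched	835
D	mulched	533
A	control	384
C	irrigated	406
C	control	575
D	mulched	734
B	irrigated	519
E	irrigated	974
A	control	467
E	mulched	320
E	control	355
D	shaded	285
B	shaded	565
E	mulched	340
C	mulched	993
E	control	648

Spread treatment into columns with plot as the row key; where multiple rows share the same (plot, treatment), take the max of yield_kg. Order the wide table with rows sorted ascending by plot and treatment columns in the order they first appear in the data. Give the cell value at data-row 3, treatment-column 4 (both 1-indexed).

575

With rows sorted ascending by plot, row 3 is plot=C. treatment columns in first-appearance order: shaded, irrigated, mulched, control; column 4 is control.
Long rows with plot=C, treatment=control: max(68, 575) = 575.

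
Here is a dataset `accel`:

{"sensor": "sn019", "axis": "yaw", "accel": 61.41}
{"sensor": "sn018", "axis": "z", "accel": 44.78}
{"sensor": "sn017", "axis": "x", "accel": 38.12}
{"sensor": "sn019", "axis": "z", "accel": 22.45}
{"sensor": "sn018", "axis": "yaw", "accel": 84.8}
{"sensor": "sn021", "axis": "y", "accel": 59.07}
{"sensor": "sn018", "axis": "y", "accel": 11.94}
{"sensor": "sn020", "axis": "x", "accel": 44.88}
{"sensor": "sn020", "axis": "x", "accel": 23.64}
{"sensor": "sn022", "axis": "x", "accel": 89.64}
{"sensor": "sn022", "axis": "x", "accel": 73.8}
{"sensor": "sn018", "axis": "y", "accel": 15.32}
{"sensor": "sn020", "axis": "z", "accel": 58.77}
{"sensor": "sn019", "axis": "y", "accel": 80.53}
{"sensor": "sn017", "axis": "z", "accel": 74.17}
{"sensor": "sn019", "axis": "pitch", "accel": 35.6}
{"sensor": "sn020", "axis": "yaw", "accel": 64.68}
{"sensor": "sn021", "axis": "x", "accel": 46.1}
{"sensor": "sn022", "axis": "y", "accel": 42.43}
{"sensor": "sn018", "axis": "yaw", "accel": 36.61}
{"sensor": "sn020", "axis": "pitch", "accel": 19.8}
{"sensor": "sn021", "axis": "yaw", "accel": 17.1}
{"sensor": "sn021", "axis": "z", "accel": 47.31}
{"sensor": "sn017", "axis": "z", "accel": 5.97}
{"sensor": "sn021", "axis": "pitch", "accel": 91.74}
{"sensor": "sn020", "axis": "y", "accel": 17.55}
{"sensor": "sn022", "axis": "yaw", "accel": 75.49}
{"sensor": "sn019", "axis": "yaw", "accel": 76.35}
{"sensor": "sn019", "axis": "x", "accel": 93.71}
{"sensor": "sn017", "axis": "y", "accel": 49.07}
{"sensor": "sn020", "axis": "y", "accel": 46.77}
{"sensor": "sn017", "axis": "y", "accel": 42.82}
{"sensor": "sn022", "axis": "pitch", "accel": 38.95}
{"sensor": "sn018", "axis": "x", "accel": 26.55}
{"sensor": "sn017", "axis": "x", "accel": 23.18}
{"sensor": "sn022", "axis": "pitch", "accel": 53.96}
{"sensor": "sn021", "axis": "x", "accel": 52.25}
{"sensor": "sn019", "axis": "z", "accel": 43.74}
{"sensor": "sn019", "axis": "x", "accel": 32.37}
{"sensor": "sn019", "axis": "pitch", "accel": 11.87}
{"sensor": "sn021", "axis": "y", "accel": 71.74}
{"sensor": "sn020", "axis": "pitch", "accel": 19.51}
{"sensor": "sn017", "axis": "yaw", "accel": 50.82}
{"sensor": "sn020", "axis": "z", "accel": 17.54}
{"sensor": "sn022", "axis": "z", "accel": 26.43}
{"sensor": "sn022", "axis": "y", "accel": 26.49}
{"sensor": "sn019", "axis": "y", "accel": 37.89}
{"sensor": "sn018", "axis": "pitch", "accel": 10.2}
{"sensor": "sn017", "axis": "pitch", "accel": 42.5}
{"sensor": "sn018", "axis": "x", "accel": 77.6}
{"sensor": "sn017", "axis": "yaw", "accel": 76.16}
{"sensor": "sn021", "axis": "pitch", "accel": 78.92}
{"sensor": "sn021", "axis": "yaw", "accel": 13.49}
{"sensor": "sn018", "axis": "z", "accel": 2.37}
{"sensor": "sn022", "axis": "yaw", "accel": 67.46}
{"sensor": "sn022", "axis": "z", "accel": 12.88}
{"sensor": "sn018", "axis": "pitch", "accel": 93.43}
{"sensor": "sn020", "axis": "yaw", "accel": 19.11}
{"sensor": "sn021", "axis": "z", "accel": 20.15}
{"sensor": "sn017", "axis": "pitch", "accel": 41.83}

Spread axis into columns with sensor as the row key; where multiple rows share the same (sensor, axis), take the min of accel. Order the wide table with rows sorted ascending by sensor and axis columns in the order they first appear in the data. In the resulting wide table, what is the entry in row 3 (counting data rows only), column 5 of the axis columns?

With rows sorted ascending by sensor, row 3 is sensor=sn019. axis columns in first-appearance order: yaw, z, x, y, pitch; column 5 is pitch.
Long rows with sensor=sn019, axis=pitch: min(35.6, 11.87) = 11.87.

11.87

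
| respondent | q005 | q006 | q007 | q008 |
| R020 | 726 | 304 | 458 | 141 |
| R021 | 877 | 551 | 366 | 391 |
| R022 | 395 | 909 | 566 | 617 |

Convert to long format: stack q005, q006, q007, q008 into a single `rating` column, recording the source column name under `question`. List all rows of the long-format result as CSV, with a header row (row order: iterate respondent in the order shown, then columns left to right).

respondent,question,rating
R020,q005,726
R020,q006,304
R020,q007,458
R020,q008,141
R021,q005,877
R021,q006,551
R021,q007,366
R021,q008,391
R022,q005,395
R022,q006,909
R022,q007,566
R022,q008,617

Each (respondent, column) pair becomes one row: 3 × 4 = 12 rows.
For example, (R020, q005) → rating=726.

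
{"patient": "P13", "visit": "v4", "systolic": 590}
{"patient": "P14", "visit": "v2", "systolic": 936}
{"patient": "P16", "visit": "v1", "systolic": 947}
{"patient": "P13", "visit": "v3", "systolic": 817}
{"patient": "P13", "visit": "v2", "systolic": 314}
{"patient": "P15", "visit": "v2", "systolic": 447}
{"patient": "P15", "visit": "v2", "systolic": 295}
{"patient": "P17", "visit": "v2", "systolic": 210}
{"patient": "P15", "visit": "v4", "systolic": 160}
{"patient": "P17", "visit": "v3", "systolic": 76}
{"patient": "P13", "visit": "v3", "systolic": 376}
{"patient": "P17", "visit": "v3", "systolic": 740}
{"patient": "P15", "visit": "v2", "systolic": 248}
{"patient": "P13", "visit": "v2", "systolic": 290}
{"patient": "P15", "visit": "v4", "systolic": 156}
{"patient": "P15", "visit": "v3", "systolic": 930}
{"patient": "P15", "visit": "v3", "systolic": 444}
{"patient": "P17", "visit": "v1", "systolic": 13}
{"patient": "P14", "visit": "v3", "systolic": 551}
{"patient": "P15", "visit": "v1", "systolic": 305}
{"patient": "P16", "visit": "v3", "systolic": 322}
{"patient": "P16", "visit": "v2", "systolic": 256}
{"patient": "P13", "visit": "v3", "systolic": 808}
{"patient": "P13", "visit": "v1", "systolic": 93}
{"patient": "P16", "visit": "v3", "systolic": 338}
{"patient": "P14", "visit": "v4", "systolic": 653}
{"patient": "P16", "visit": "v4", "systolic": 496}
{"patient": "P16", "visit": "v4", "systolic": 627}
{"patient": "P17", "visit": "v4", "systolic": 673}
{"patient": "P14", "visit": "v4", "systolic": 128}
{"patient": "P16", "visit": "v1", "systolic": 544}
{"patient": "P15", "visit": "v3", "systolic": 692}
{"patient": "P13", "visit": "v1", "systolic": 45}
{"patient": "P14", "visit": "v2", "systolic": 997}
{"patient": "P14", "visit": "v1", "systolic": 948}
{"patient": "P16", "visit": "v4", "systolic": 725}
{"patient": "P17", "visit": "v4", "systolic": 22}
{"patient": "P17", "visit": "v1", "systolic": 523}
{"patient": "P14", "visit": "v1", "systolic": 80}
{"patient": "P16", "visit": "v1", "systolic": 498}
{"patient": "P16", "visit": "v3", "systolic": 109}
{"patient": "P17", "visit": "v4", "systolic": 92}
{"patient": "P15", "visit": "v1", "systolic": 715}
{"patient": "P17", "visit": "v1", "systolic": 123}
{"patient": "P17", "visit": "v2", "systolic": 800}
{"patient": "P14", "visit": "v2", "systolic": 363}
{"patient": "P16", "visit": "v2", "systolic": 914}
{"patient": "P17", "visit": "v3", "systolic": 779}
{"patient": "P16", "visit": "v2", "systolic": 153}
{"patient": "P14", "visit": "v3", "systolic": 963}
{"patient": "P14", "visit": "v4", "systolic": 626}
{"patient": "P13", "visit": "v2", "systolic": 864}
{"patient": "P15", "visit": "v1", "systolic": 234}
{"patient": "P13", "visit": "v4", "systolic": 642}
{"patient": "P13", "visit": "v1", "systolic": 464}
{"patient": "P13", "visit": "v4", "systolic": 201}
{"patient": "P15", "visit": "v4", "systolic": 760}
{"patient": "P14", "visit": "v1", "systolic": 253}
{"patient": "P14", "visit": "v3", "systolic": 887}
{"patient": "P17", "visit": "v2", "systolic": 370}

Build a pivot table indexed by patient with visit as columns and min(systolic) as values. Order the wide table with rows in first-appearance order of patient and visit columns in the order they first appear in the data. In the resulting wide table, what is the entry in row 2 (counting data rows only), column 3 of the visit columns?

80

With rows in first-appearance order of patient, row 2 is patient=P14. visit columns in first-appearance order: v4, v2, v1, v3; column 3 is v1.
Long rows with patient=P14, visit=v1: min(948, 80, 253) = 80.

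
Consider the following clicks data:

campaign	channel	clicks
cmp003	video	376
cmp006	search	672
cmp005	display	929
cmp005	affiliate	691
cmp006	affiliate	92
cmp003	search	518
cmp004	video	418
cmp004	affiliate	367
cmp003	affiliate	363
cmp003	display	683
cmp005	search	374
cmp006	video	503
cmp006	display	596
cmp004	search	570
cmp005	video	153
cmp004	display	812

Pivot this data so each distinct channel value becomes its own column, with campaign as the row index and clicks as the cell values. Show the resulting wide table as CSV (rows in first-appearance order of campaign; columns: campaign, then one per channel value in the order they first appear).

Columns: campaign plus the 4 distinct channel values (video, search, display, affiliate).
For example, row cmp003 column video takes clicks=376 from the long row (cmp003, video).

campaign,video,search,display,affiliate
cmp003,376,518,683,363
cmp006,503,672,596,92
cmp005,153,374,929,691
cmp004,418,570,812,367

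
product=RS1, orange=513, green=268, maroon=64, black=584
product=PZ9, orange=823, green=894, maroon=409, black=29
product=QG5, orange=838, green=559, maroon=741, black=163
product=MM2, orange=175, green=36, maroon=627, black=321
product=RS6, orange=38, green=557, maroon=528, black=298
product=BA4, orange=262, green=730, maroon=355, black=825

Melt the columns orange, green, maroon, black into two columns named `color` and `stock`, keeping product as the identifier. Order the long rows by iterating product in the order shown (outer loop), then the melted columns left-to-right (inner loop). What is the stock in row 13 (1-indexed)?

24 rows total (6 × 4). Row 13: index ⌊(13-1)/4⌋ = 3 into product → MM2; (13-1) mod 4 = 0 into the melted columns → orange.
So row 13 is (MM2, orange, 175); stock = 175.

175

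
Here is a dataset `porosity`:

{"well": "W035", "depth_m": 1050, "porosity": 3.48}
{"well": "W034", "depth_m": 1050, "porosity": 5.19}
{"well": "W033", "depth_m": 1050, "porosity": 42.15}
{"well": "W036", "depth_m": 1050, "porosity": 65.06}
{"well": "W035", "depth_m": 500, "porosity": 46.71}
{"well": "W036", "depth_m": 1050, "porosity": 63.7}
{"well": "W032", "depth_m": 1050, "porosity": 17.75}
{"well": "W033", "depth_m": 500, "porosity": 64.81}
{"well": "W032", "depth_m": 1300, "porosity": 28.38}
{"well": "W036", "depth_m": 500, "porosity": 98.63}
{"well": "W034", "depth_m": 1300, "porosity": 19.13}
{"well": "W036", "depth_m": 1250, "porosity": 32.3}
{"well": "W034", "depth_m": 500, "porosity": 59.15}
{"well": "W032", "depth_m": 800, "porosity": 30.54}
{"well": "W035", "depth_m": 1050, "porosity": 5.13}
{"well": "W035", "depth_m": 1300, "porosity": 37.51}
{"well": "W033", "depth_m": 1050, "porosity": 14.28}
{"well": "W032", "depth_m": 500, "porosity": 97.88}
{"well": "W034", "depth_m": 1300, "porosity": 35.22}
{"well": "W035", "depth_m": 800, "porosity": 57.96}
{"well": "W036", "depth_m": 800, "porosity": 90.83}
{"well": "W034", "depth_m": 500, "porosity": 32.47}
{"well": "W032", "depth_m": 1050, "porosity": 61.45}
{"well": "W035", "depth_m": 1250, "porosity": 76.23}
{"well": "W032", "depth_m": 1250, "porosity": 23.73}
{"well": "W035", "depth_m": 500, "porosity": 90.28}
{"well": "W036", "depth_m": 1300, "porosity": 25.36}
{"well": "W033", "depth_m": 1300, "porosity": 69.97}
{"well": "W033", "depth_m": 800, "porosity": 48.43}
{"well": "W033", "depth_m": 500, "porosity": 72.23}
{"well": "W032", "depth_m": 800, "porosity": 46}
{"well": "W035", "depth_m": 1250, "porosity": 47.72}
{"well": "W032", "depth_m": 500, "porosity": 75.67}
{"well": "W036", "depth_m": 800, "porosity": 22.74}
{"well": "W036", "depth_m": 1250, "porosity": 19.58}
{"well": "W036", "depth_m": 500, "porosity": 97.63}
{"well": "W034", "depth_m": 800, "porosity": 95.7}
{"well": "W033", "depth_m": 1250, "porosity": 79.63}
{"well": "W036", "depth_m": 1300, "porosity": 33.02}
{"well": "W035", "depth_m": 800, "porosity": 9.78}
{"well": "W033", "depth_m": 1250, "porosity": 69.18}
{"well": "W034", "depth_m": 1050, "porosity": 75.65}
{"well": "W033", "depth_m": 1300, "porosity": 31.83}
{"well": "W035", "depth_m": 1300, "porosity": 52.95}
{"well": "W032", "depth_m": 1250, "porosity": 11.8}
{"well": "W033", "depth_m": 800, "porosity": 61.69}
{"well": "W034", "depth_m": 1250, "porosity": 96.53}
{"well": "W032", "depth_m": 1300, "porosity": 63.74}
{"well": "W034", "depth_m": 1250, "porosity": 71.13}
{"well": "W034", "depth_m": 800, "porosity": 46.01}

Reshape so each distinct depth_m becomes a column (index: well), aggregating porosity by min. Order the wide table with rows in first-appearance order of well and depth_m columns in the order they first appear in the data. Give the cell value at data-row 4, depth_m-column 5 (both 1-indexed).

With rows in first-appearance order of well, row 4 is well=W036. depth_m columns in first-appearance order: 1050, 500, 1300, 1250, 800; column 5 is 800.
Long rows with well=W036, depth_m=800: min(90.83, 22.74) = 22.74.

22.74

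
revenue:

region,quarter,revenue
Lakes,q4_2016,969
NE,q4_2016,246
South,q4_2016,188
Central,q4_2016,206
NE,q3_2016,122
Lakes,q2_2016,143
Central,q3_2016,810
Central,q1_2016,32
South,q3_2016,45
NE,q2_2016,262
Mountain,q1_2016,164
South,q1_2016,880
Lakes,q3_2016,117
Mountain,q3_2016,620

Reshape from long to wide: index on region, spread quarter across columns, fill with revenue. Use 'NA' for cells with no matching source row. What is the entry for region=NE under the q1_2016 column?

NA

No long-format row has region=NE and quarter=q1_2016, so the cell is NA.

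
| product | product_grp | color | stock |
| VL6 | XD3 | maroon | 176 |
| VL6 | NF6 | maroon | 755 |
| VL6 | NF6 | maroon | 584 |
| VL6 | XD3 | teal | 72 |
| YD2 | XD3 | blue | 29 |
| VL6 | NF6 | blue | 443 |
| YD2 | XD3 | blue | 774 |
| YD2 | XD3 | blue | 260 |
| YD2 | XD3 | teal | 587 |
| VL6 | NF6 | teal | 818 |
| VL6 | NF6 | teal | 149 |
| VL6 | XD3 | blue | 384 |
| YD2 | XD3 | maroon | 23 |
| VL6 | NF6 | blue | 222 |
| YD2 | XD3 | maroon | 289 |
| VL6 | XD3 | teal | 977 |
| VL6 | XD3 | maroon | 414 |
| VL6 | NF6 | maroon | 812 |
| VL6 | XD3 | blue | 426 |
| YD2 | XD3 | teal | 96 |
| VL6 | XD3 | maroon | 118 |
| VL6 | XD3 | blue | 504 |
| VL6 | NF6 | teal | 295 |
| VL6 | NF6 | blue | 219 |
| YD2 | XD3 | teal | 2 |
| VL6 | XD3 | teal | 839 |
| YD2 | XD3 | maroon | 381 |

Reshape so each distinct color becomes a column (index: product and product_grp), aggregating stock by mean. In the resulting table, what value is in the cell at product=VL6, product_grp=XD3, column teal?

Rows with product=VL6, product_grp=XD3 and color=teal: stock values are 72, 977, 839.
(72 + 977 + 839) / 3 = 629.33.

629.33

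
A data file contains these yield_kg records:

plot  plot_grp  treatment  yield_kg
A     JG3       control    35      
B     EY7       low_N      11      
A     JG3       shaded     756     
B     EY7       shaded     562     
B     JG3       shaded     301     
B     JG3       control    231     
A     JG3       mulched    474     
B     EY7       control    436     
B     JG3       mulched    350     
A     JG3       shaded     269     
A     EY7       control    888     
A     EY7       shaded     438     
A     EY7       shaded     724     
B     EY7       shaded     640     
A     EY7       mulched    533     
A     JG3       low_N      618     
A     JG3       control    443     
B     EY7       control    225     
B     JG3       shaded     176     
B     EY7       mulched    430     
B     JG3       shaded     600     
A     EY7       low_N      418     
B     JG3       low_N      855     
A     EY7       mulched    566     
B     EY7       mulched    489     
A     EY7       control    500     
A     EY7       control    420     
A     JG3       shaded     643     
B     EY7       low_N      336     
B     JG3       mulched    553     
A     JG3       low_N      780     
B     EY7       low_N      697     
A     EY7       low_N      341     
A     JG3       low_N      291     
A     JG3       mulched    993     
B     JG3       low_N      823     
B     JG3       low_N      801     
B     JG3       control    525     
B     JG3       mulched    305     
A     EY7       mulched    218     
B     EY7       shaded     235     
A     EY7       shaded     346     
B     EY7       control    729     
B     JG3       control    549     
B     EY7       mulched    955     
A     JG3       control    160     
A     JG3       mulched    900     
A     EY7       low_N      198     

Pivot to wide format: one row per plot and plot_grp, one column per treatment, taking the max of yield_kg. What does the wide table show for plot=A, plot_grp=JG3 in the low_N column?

780

Rows with plot=A, plot_grp=JG3 and treatment=low_N: yield_kg values are 618, 780, 291.
max(618, 780, 291) = 780.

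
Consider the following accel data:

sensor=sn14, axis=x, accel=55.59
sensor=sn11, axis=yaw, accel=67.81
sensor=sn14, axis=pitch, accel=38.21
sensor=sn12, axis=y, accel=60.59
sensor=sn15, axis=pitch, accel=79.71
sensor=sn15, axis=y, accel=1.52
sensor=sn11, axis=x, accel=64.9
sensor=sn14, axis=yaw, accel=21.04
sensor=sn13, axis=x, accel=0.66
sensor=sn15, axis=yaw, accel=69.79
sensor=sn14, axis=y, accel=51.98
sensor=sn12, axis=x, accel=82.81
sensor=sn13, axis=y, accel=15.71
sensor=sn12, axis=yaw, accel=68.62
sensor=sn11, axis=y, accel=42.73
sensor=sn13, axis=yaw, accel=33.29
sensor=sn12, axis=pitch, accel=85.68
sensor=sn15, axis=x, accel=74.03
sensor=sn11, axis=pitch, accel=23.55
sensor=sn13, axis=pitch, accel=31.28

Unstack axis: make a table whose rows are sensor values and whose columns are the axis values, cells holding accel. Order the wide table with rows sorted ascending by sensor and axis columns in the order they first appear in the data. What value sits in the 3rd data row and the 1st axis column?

With rows sorted ascending by sensor, row 3 is sensor=sn13. axis columns in first-appearance order: x, yaw, pitch, y; column 1 is x.
Long rows with sensor=sn13, axis=x: accel = 0.66.

0.66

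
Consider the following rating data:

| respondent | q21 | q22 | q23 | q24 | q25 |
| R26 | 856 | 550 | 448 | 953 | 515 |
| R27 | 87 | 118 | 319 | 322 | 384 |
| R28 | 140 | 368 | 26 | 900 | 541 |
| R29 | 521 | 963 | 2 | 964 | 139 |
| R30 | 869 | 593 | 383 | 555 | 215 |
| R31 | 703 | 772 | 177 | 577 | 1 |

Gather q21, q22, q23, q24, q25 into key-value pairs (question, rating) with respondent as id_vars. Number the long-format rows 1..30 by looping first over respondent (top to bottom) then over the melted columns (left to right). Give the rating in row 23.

383

30 rows total (6 × 5). Row 23: index ⌊(23-1)/5⌋ = 4 into respondent → R30; (23-1) mod 5 = 2 into the melted columns → q23.
So row 23 is (R30, q23, 383); rating = 383.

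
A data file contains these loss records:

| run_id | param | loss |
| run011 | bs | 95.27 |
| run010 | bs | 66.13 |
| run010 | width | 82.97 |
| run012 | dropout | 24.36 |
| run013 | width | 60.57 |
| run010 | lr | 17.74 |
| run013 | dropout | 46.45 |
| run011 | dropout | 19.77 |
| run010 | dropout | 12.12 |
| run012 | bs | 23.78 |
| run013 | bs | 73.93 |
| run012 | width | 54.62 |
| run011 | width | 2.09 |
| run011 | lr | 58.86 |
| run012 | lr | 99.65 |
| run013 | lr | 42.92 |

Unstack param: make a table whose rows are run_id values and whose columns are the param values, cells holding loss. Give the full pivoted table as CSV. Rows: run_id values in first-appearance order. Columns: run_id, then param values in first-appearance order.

run_id,bs,width,dropout,lr
run011,95.27,2.09,19.77,58.86
run010,66.13,82.97,12.12,17.74
run012,23.78,54.62,24.36,99.65
run013,73.93,60.57,46.45,42.92

Columns: run_id plus the 4 distinct param values (bs, width, dropout, lr).
For example, row run011 column bs takes loss=95.27 from the long row (run011, bs).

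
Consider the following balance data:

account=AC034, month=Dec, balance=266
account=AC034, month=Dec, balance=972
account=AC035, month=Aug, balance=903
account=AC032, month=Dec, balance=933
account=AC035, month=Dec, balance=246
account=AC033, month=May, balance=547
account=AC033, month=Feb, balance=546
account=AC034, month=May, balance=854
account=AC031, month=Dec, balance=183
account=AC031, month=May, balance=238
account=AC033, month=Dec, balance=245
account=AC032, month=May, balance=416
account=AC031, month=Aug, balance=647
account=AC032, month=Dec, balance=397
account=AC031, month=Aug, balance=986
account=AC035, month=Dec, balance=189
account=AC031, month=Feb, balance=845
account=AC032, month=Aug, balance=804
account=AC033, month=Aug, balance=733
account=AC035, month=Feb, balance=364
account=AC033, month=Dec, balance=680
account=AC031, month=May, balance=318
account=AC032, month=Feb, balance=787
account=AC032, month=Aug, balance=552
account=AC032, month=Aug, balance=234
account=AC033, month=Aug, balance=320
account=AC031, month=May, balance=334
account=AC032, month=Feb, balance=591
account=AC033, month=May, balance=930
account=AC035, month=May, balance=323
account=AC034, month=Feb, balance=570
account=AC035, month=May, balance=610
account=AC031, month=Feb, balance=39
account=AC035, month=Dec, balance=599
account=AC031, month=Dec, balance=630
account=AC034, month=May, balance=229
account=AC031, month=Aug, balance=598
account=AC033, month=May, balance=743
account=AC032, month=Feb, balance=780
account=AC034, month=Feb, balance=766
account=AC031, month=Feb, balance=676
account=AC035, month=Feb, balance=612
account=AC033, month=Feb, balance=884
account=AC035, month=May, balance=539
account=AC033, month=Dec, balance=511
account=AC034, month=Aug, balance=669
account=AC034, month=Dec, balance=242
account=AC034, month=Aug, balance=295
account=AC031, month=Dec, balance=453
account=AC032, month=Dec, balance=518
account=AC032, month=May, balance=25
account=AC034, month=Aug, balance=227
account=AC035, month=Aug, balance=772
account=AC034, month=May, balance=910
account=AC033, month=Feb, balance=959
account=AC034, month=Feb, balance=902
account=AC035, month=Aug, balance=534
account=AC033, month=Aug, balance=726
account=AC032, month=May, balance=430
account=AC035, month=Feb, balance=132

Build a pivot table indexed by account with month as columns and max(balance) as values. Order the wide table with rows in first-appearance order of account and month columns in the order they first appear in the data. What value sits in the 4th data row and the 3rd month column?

930

With rows in first-appearance order of account, row 4 is account=AC033. month columns in first-appearance order: Dec, Aug, May, Feb; column 3 is May.
Long rows with account=AC033, month=May: max(547, 930, 743) = 930.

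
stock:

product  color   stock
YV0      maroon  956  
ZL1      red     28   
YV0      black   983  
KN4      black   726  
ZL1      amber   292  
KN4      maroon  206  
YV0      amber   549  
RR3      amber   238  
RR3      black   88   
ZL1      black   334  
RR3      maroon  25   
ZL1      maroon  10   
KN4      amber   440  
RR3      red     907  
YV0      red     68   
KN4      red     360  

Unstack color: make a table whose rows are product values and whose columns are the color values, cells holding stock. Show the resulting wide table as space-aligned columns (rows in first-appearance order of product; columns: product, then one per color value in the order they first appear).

Columns: product plus the 4 distinct color values (maroon, red, black, amber).
For example, row YV0 column maroon takes stock=956 from the long row (YV0, maroon).

product  maroon  red  black  amber
YV0      956     68   983    549  
ZL1      10      28   334    292  
KN4      206     360  726    440  
RR3      25      907  88     238  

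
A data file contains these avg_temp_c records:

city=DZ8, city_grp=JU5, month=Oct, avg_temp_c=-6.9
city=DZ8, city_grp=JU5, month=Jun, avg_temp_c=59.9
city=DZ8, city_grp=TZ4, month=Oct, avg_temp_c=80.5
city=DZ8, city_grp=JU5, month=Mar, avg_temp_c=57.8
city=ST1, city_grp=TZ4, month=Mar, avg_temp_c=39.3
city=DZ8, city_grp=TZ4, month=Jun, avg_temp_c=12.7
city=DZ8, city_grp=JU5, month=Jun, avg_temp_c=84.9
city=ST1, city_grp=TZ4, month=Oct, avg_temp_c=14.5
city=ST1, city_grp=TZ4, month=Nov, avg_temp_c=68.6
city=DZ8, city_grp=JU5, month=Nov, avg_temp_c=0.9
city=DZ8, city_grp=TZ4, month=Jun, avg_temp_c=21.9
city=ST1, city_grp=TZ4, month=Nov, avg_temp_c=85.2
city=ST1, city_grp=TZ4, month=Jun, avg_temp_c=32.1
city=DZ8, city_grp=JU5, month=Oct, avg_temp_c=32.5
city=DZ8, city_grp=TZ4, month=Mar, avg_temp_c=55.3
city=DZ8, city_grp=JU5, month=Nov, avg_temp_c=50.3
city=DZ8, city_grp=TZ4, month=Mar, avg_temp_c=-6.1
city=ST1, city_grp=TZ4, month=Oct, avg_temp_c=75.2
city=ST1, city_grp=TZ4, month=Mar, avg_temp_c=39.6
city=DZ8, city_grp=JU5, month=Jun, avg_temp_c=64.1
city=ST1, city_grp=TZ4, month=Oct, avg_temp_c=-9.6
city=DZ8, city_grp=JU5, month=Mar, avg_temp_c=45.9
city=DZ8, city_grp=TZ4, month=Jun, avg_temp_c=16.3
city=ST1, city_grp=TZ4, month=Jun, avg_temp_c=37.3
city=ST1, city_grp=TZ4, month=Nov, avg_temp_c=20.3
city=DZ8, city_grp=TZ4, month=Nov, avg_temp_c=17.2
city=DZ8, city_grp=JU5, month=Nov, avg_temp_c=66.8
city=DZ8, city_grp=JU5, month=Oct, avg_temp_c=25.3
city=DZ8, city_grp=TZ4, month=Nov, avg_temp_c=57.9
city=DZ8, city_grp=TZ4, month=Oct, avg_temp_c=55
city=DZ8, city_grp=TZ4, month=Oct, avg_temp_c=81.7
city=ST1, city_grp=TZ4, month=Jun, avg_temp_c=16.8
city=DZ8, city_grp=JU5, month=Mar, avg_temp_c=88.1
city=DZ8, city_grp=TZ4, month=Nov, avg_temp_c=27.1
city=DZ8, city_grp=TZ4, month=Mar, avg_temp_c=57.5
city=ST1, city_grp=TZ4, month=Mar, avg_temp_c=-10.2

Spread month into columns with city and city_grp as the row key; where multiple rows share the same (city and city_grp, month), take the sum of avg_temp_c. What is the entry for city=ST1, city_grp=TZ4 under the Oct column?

80.1

Rows with city=ST1, city_grp=TZ4 and month=Oct: avg_temp_c values are 14.5, 75.2, -9.6.
14.5 + 75.2 + -9.6 = 80.1.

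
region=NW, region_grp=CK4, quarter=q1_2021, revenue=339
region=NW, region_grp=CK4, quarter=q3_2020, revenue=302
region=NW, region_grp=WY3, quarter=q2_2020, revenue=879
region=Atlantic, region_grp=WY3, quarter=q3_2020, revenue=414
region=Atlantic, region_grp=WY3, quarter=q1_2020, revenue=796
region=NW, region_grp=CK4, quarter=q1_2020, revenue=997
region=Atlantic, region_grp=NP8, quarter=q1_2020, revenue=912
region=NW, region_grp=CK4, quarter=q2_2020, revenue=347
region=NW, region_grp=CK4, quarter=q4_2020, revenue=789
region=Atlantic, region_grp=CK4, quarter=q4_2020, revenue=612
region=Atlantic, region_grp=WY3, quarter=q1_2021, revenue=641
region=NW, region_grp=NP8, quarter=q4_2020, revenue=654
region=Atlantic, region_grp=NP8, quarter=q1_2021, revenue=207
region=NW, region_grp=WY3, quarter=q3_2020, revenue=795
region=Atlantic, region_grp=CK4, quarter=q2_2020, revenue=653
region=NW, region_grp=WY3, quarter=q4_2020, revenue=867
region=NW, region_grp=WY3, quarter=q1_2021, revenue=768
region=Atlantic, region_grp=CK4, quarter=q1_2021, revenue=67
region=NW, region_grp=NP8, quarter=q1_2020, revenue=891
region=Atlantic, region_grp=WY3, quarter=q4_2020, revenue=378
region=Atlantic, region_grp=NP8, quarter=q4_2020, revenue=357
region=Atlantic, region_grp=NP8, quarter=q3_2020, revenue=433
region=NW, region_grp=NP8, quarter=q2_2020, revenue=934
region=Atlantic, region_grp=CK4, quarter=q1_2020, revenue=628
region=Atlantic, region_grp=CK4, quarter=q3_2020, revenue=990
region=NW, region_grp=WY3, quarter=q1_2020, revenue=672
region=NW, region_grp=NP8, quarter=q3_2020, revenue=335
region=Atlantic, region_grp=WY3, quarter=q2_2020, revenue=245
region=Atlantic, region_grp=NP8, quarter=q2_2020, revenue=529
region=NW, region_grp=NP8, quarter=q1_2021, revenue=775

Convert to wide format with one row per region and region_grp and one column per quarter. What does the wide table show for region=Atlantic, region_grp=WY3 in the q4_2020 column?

Wide layout: rows indexed by region and region_grp, columns are the 5 distinct quarter values (q1_2021, q3_2020, q2_2020, q1_2020, q4_2020).
Cell (region=Atlantic, region_grp=WY3, quarter=q4_2020) draws from the long row where region=Atlantic, region_grp=WY3 and quarter=q4_2020, which has revenue=378.

378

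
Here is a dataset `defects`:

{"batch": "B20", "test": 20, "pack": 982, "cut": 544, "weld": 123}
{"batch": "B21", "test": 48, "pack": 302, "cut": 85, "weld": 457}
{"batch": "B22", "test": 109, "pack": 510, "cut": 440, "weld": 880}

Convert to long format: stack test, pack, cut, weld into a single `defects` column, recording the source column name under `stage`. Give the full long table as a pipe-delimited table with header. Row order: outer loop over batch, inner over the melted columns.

Each (batch, column) pair becomes one row: 3 × 4 = 12 rows.
For example, (B20, test) → defects=20.

| batch | stage | defects |
| B20 | test | 20 |
| B20 | pack | 982 |
| B20 | cut | 544 |
| B20 | weld | 123 |
| B21 | test | 48 |
| B21 | pack | 302 |
| B21 | cut | 85 |
| B21 | weld | 457 |
| B22 | test | 109 |
| B22 | pack | 510 |
| B22 | cut | 440 |
| B22 | weld | 880 |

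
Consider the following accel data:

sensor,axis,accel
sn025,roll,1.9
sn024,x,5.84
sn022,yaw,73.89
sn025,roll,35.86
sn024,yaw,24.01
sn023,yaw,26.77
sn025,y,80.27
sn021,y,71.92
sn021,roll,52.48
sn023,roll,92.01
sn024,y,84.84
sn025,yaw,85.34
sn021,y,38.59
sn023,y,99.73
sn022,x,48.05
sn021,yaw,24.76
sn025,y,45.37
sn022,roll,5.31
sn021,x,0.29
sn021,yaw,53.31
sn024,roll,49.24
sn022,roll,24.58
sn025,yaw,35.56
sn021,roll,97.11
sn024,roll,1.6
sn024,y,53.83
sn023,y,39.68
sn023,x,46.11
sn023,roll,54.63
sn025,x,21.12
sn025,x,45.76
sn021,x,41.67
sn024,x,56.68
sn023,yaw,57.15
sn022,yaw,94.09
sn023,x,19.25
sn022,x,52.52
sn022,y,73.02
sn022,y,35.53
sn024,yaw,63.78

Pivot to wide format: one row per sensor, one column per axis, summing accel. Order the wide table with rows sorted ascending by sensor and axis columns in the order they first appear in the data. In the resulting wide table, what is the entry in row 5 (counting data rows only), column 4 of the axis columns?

With rows sorted ascending by sensor, row 5 is sensor=sn025. axis columns in first-appearance order: roll, x, yaw, y; column 4 is y.
Long rows with sensor=sn025, axis=y: 80.27 + 45.37 = 125.64.

125.64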